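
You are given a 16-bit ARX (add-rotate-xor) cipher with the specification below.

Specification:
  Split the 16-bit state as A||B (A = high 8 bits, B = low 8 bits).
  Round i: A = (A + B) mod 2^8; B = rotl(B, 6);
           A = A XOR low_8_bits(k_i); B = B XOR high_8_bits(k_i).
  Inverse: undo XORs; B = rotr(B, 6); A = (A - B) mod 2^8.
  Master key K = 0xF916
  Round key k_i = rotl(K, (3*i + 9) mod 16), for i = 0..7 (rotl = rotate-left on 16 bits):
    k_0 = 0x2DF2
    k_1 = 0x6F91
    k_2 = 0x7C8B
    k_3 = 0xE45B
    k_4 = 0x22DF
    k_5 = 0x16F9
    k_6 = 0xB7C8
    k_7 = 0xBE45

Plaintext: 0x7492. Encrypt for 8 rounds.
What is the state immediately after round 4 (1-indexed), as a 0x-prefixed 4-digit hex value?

0xEA2B

s_0 = plaintext = 0x7492
s_1 = Round(s_0, k_0) = 0xF489
s_2 = Round(s_1, k_1) = 0xEC0D
s_3 = Round(s_2, k_2) = 0x723F
s_4 = Round(s_3, k_3) = 0xEA2B
s_5 = Round(s_4, k_4) = 0xCAE8
s_6 = Round(s_5, k_5) = 0x4B2C
s_7 = Round(s_6, k_6) = 0xBFBC
s_8 = Round(s_7, k_7) = 0x3E91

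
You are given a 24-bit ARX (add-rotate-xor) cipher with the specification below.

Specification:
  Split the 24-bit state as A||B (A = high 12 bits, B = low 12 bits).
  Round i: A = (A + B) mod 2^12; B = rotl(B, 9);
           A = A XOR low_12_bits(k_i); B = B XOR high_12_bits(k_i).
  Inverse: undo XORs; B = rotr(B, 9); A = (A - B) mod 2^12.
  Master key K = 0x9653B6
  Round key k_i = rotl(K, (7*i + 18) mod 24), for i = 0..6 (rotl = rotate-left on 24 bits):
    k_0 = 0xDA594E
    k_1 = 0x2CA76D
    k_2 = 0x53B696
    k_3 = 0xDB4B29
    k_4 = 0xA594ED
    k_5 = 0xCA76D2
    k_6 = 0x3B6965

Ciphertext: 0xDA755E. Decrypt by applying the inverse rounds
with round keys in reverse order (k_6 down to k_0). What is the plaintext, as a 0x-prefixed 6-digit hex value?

0x516F54

s_0 = ciphertext = 0xDA755E
s_1 = InvRound(s_0, k_6) = 0xD7F743
s_2 = InvRound(s_1, k_5) = 0xC88F25
s_3 = InvRound(s_2, k_4) = 0xC83BE2
s_4 = InvRound(s_3, k_3) = 0x4F72B3
s_5 = InvRound(s_4, k_2) = 0x61EC43
s_6 = InvRound(s_5, k_1) = 0xD2444F
s_7 = InvRound(s_6, k_0) = 0x516F54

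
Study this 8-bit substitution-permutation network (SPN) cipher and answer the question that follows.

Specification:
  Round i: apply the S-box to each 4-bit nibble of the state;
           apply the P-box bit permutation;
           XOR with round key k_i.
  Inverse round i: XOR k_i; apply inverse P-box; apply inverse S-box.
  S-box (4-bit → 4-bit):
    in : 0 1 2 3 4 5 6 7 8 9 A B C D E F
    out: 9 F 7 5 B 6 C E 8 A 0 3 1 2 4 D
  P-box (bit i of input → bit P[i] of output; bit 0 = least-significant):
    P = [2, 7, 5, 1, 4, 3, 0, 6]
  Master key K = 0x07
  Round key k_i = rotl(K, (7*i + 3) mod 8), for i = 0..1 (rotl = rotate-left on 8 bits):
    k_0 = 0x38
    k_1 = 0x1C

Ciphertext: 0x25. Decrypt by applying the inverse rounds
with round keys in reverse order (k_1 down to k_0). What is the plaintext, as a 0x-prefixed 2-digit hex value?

0xC0

s_0 = ciphertext = 0x25
s_1 = InvRound(s_0, k_1) = 0x2E
s_2 = InvRound(s_1, k_0) = 0xC0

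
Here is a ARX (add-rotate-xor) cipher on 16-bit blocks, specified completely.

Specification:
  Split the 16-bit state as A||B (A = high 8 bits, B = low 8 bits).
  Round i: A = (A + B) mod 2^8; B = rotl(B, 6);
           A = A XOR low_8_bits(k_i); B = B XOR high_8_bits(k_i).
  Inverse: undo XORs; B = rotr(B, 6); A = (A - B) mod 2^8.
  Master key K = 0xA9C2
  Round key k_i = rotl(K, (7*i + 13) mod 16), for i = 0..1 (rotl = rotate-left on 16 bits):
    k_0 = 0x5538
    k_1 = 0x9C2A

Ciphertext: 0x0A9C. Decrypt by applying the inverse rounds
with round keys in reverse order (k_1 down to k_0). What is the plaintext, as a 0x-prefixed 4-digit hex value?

0xC355

s_0 = ciphertext = 0x0A9C
s_1 = InvRound(s_0, k_1) = 0x2000
s_2 = InvRound(s_1, k_0) = 0xC355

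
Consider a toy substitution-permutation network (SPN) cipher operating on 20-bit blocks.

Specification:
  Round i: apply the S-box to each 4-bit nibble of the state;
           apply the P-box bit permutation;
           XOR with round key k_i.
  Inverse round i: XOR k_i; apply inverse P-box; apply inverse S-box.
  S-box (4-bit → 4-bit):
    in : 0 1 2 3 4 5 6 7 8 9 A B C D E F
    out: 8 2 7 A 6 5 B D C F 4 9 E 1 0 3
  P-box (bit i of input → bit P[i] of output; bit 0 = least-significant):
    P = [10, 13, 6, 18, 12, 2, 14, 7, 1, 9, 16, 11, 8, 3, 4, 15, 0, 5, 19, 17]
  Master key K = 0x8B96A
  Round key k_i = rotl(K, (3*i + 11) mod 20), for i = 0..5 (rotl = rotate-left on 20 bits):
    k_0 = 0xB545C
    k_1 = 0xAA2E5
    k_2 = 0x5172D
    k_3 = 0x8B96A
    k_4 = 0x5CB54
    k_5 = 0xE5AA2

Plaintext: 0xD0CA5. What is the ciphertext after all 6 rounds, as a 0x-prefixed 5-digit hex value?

0x494AE

s_0 = plaintext = 0xD0CA5
s_1 = Round(s_0, k_0) = 0xA9A1D
s_2 = Round(s_1, k_1) = 0x327F9
s_3 = Round(s_2, k_2) = 0x22A53
s_4 = Round(s_3, k_3) = 0x5C853
s_5 = Round(s_4, k_4) = 0x8334D
s_6 = Round(s_5, k_5) = 0x494AE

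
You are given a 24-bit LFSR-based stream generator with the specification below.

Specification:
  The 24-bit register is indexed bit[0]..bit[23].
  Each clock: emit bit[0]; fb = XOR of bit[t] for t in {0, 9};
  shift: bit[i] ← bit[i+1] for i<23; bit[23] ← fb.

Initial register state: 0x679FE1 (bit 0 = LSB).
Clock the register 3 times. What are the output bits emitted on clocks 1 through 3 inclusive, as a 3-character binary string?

100

reg_0 = 0x679FE1
clock 1: out=1, reg = 0x33CFF0
clock 2: out=0, reg = 0x99E7F8
clock 3: out=0, reg = 0xCCF3FC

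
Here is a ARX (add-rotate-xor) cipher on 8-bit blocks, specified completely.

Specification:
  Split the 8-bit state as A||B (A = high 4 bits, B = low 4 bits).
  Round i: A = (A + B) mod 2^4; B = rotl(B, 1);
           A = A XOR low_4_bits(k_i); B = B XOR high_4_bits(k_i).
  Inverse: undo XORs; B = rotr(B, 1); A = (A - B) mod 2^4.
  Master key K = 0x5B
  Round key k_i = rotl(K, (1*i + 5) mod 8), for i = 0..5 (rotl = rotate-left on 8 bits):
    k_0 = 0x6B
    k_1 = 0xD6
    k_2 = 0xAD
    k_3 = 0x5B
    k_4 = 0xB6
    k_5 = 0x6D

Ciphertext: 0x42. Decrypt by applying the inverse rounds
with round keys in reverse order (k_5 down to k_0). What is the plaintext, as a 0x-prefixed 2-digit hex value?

0x08

s_0 = ciphertext = 0x42
s_1 = InvRound(s_0, k_5) = 0x72
s_2 = InvRound(s_1, k_4) = 0x5C
s_3 = InvRound(s_2, k_3) = 0x2C
s_4 = InvRound(s_3, k_2) = 0xC3
s_5 = InvRound(s_4, k_1) = 0x37
s_6 = InvRound(s_5, k_0) = 0x08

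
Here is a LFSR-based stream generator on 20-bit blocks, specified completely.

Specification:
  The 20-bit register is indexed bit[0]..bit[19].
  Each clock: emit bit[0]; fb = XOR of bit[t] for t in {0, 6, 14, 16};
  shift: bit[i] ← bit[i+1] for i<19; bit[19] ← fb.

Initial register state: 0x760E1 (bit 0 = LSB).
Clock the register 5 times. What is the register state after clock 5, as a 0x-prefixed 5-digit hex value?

reg_0 = 0x760E1
clock 1: out=1, reg = 0x3B070
clock 2: out=0, reg = 0x1D838
clock 3: out=0, reg = 0x0EC1C
clock 4: out=0, reg = 0x8760E
clock 5: out=0, reg = 0xC3B07

0xC3B07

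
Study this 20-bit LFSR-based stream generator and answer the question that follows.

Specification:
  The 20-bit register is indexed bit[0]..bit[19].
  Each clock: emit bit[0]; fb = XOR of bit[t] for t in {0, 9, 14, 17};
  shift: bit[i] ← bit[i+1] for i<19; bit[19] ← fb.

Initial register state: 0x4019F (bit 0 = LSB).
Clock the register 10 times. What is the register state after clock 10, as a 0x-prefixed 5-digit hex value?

reg_0 = 0x4019F
clock 1: out=1, reg = 0xA00CF
clock 2: out=1, reg = 0x50067
clock 3: out=1, reg = 0xA8033
clock 4: out=1, reg = 0x54019
clock 5: out=1, reg = 0x2A00C
clock 6: out=0, reg = 0x95006
clock 7: out=0, reg = 0xCA803
clock 8: out=1, reg = 0xE5401
clock 9: out=1, reg = 0xF2A00
clock 10: out=0, reg = 0x79500

0x79500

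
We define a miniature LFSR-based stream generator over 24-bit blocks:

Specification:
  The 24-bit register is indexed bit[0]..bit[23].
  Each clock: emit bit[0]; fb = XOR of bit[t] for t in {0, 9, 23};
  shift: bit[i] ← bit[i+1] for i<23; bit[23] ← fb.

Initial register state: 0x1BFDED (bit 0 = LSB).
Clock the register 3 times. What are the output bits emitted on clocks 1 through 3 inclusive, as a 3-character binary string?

101

reg_0 = 0x1BFDED
clock 1: out=1, reg = 0x8DFEF6
clock 2: out=0, reg = 0x46FF7B
clock 3: out=1, reg = 0x237FBD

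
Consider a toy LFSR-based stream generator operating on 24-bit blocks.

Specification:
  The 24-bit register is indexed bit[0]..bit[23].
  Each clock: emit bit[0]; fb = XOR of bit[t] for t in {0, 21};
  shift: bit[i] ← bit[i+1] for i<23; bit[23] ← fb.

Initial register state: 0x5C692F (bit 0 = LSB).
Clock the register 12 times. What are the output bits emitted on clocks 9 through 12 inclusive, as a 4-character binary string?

reg_0 = 0x5C692F
clock 1: out=1, reg = 0xAE3497
clock 2: out=1, reg = 0x571A4B
clock 3: out=1, reg = 0xAB8D25
clock 4: out=1, reg = 0x55C692
clock 5: out=0, reg = 0x2AE349
clock 6: out=1, reg = 0x1571A4
clock 7: out=0, reg = 0x0AB8D2
clock 8: out=0, reg = 0x055C69
clock 9: out=1, reg = 0x82AE34
clock 10: out=0, reg = 0x41571A
clock 11: out=0, reg = 0x20AB8D
clock 12: out=1, reg = 0x1055C6

1001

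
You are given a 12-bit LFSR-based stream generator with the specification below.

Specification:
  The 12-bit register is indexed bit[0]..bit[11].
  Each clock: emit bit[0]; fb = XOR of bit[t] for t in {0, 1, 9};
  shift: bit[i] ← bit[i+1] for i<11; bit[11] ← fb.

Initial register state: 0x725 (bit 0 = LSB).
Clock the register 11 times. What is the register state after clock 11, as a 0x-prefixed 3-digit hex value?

0x828

reg_0 = 0x725
clock 1: out=1, reg = 0x392
clock 2: out=0, reg = 0x1C9
clock 3: out=1, reg = 0x8E4
clock 4: out=0, reg = 0x472
clock 5: out=0, reg = 0xA39
clock 6: out=1, reg = 0x51C
clock 7: out=0, reg = 0x28E
clock 8: out=0, reg = 0x147
clock 9: out=1, reg = 0x0A3
clock 10: out=1, reg = 0x051
clock 11: out=1, reg = 0x828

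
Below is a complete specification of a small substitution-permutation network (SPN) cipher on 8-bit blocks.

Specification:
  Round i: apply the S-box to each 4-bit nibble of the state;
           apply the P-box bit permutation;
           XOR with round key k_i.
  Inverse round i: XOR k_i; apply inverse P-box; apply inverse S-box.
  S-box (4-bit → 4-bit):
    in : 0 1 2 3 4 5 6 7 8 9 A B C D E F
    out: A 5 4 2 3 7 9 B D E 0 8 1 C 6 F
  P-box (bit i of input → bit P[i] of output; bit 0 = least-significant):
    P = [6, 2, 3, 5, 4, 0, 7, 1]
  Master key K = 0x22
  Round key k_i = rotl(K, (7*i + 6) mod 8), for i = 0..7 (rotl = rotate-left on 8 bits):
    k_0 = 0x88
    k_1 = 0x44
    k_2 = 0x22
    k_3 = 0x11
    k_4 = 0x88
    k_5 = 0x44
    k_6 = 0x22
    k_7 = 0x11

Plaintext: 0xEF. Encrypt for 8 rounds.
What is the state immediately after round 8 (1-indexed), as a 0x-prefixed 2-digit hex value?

0x83

s_0 = plaintext = 0xEF
s_1 = Round(s_0, k_0) = 0x65
s_2 = Round(s_1, k_1) = 0x1A
s_3 = Round(s_2, k_2) = 0xB2
s_4 = Round(s_3, k_3) = 0x1B
s_5 = Round(s_4, k_4) = 0x38
s_6 = Round(s_5, k_5) = 0x2D
s_7 = Round(s_6, k_6) = 0x8A
s_8 = Round(s_7, k_7) = 0x83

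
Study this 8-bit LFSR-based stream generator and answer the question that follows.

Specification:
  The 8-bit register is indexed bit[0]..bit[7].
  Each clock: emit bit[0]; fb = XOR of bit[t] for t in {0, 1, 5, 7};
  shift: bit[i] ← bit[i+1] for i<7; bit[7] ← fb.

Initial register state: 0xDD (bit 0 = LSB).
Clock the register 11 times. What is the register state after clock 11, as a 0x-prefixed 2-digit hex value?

0x09

reg_0 = 0xDD
clock 1: out=1, reg = 0x6E
clock 2: out=0, reg = 0x37
clock 3: out=1, reg = 0x9B
clock 4: out=1, reg = 0xCD
clock 5: out=1, reg = 0x66
clock 6: out=0, reg = 0x33
clock 7: out=1, reg = 0x99
clock 8: out=1, reg = 0x4C
clock 9: out=0, reg = 0x26
clock 10: out=0, reg = 0x13
clock 11: out=1, reg = 0x09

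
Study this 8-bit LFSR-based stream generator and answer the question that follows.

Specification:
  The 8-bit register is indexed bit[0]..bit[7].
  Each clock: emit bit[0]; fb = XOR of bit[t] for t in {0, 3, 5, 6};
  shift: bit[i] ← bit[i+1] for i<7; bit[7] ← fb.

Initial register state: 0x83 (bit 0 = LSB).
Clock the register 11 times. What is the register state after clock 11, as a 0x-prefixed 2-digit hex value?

reg_0 = 0x83
clock 1: out=1, reg = 0xC1
clock 2: out=1, reg = 0x60
clock 3: out=0, reg = 0x30
clock 4: out=0, reg = 0x98
clock 5: out=0, reg = 0xCC
clock 6: out=0, reg = 0x66
clock 7: out=0, reg = 0x33
clock 8: out=1, reg = 0x19
clock 9: out=1, reg = 0x0C
clock 10: out=0, reg = 0x86
clock 11: out=0, reg = 0x43

0x43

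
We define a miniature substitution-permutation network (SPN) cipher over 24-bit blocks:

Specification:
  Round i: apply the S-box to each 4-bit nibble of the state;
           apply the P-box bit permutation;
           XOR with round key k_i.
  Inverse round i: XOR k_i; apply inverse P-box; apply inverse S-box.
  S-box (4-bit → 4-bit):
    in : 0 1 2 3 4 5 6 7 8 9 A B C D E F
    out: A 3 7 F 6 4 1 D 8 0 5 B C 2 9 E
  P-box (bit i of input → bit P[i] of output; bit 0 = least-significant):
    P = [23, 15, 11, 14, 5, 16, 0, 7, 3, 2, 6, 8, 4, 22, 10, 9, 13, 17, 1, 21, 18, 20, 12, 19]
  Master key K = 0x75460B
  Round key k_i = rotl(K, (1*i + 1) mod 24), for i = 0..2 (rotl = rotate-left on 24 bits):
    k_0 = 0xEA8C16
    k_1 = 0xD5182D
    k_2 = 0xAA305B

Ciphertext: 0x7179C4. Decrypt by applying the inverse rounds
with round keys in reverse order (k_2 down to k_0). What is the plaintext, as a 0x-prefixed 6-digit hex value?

0x3BE8D5

s_0 = ciphertext = 0x7179C4
s_1 = InvRound(s_0, k_2) = 0x041BF7
s_2 = InvRound(s_1, k_1) = 0xD5B706
s_3 = InvRound(s_2, k_0) = 0x3BE8D5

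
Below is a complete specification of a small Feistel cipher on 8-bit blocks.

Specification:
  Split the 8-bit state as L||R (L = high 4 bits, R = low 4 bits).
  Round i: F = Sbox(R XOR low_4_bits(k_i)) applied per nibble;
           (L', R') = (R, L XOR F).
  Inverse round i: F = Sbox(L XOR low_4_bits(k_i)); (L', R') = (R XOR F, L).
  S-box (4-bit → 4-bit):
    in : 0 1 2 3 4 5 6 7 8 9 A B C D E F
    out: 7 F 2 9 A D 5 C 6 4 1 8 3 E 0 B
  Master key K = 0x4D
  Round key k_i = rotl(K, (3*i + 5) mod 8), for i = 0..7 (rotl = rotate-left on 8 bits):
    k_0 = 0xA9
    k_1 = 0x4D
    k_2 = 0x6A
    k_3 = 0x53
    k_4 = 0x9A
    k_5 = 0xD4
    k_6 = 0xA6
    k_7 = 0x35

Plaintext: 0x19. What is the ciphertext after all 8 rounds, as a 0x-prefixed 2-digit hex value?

0xEB

s_0 = plaintext = 0x19
s_1 = Round(s_0, k_0) = 0x96
s_2 = Round(s_1, k_1) = 0x61
s_3 = Round(s_2, k_2) = 0x1E
s_4 = Round(s_3, k_3) = 0xEF
s_5 = Round(s_4, k_4) = 0xF3
s_6 = Round(s_5, k_5) = 0x33
s_7 = Round(s_6, k_6) = 0x3E
s_8 = Round(s_7, k_7) = 0xEB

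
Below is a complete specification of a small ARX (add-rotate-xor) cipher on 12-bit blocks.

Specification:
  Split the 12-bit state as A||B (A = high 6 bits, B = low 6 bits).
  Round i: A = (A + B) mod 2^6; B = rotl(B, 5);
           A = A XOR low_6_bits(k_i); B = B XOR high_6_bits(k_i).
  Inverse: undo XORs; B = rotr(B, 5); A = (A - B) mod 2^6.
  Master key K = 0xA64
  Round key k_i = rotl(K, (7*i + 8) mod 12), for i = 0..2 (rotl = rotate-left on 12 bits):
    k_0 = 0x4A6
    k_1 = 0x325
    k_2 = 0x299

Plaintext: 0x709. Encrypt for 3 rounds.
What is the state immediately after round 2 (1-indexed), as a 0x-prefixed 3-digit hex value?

s_0 = plaintext = 0x709
s_1 = Round(s_0, k_0) = 0x0F6
s_2 = Round(s_1, k_1) = 0x717
s_3 = Round(s_2, k_2) = 0xAA1

0x717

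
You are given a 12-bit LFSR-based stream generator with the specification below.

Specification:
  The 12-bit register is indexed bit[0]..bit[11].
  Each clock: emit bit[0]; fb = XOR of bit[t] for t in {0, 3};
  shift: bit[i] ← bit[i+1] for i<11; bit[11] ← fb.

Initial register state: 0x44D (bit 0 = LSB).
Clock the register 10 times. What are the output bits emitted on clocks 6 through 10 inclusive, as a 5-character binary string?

01000

reg_0 = 0x44D
clock 1: out=1, reg = 0x226
clock 2: out=0, reg = 0x113
clock 3: out=1, reg = 0x889
clock 4: out=1, reg = 0x444
clock 5: out=0, reg = 0x222
clock 6: out=0, reg = 0x111
clock 7: out=1, reg = 0x888
clock 8: out=0, reg = 0xC44
clock 9: out=0, reg = 0x622
clock 10: out=0, reg = 0x311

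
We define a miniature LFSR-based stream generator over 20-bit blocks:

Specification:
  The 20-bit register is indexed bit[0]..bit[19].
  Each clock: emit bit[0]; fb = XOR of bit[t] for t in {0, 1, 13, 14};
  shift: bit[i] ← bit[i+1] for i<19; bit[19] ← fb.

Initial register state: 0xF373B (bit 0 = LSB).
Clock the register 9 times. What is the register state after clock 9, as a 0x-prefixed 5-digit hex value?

reg_0 = 0xF373B
clock 1: out=1, reg = 0xF9B9D
clock 2: out=1, reg = 0xFCDCE
clock 3: out=0, reg = 0x7E6E7
clock 4: out=1, reg = 0x3F373
clock 5: out=1, reg = 0x1F9B9
clock 6: out=1, reg = 0x8FCDC
clock 7: out=0, reg = 0x47E6E
clock 8: out=0, reg = 0xA3F37
clock 9: out=1, reg = 0xD1F9B

0xD1F9B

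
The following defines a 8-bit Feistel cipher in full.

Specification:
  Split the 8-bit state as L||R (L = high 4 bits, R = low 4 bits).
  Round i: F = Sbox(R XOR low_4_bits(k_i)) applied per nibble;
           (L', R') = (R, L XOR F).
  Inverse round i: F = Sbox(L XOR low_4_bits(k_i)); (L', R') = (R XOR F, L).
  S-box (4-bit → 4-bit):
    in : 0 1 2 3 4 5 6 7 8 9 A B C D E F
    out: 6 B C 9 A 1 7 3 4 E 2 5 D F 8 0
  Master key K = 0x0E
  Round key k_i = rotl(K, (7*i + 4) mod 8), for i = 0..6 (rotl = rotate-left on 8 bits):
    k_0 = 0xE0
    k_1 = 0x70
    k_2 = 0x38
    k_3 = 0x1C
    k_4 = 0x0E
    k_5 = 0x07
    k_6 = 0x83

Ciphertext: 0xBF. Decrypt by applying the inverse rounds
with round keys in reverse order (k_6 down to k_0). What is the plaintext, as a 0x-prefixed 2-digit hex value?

s_0 = ciphertext = 0xBF
s_1 = InvRound(s_0, k_6) = 0xBB
s_2 = InvRound(s_1, k_5) = 0x6B
s_3 = InvRound(s_2, k_4) = 0xF6
s_4 = InvRound(s_3, k_3) = 0xFF
s_5 = InvRound(s_4, k_2) = 0xCF
s_6 = InvRound(s_5, k_1) = 0x2C
s_7 = InvRound(s_6, k_0) = 0x02

0x02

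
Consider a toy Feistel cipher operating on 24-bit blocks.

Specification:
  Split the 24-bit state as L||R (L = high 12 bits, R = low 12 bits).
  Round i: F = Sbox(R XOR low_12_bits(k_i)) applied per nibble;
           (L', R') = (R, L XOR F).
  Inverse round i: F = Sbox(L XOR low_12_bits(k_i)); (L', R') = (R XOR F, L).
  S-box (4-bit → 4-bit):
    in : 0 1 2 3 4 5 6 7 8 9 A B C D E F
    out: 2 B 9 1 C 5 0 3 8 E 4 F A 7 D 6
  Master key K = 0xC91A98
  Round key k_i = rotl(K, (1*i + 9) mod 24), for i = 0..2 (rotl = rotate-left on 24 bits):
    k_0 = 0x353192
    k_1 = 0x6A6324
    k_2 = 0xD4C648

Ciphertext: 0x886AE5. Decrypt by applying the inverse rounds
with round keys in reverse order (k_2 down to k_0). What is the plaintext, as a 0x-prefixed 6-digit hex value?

s_0 = ciphertext = 0x886AE5
s_1 = InvRound(s_0, k_2) = 0x748886
s_2 = InvRound(s_1, k_1) = 0x48C748
s_3 = InvRound(s_2, k_0) = 0x2F548C

0x2F548C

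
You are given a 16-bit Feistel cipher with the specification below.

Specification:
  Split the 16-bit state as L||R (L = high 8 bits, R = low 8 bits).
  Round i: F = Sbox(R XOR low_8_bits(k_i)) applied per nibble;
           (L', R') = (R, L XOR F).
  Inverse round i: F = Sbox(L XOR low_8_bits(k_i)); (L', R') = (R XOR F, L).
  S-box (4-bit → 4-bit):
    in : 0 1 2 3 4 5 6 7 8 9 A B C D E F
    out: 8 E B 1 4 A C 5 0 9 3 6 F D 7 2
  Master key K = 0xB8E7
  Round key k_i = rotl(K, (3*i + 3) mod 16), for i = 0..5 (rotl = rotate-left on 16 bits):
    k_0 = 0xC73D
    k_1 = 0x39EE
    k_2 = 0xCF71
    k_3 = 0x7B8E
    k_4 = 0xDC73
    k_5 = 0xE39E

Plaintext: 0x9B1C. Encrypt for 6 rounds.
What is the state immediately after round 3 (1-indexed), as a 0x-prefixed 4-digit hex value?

s_0 = plaintext = 0x9B1C
s_1 = Round(s_0, k_0) = 0x1C25
s_2 = Round(s_1, k_1) = 0x25EA
s_3 = Round(s_2, k_2) = 0xEAB3
s_4 = Round(s_3, k_3) = 0xB3F7
s_5 = Round(s_4, k_4) = 0xF7B7
s_6 = Round(s_5, k_5) = 0xB74E

0xEAB3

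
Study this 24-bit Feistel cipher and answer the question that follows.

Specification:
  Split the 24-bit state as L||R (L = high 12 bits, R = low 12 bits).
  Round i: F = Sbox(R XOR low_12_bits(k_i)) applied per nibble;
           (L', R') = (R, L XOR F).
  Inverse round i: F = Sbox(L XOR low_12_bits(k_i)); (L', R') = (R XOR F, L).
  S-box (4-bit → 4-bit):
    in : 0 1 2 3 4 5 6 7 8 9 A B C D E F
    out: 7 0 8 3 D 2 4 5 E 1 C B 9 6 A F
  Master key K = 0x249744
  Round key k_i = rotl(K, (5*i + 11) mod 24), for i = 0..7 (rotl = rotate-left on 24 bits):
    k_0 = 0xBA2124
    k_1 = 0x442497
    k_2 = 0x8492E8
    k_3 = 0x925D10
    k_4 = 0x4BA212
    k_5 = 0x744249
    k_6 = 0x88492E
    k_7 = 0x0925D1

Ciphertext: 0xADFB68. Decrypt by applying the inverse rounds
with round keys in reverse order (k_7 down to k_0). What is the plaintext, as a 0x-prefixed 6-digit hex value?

0xA5F12F

s_0 = ciphertext = 0xADFB68
s_1 = InvRound(s_0, k_7) = 0x412ADF
s_2 = InvRound(s_1, k_6) = 0xCE6412
s_3 = InvRound(s_2, k_5) = 0xEDDCE6
s_4 = InvRound(s_3, k_4) = 0x579EDD
s_5 = InvRound(s_4, k_3) = 0x09C579
s_6 = InvRound(s_5, k_2) = 0xD2409C
s_7 = InvRound(s_6, k_1) = 0x12FD24
s_8 = InvRound(s_7, k_0) = 0xA5F12F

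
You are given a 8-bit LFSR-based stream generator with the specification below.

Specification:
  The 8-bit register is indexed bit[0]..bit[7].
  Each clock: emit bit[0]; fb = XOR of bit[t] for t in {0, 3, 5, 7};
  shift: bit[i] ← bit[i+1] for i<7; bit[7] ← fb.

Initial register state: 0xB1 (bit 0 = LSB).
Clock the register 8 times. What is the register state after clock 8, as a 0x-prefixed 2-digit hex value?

reg_0 = 0xB1
clock 1: out=1, reg = 0xD8
clock 2: out=0, reg = 0x6C
clock 3: out=0, reg = 0x36
clock 4: out=0, reg = 0x9B
clock 5: out=1, reg = 0xCD
clock 6: out=1, reg = 0xE6
clock 7: out=0, reg = 0x73
clock 8: out=1, reg = 0x39

0x39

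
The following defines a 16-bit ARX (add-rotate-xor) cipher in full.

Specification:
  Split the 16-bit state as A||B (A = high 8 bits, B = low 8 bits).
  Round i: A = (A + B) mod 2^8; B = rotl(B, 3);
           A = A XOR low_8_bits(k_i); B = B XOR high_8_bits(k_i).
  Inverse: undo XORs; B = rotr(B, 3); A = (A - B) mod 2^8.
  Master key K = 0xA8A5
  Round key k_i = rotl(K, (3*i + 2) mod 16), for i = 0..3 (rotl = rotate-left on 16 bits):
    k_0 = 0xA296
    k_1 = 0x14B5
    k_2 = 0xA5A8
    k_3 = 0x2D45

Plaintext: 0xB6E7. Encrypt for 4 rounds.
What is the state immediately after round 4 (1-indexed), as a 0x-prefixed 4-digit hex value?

s_0 = plaintext = 0xB6E7
s_1 = Round(s_0, k_0) = 0x0B9D
s_2 = Round(s_1, k_1) = 0x1DF8
s_3 = Round(s_2, k_2) = 0xBD62
s_4 = Round(s_3, k_3) = 0x5A3E

0x5A3E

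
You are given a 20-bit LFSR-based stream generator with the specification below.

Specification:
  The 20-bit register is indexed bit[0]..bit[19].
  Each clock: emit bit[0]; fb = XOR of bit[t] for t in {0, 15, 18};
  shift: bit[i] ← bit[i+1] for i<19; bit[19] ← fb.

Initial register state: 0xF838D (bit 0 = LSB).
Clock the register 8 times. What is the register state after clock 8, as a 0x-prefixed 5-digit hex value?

0xA5F83

reg_0 = 0xF838D
clock 1: out=1, reg = 0xFC1C6
clock 2: out=0, reg = 0x7E0E3
clock 3: out=1, reg = 0xBF071
clock 4: out=1, reg = 0x5F838
clock 5: out=0, reg = 0x2FC1C
clock 6: out=0, reg = 0x97E0E
clock 7: out=0, reg = 0x4BF07
clock 8: out=1, reg = 0xA5F83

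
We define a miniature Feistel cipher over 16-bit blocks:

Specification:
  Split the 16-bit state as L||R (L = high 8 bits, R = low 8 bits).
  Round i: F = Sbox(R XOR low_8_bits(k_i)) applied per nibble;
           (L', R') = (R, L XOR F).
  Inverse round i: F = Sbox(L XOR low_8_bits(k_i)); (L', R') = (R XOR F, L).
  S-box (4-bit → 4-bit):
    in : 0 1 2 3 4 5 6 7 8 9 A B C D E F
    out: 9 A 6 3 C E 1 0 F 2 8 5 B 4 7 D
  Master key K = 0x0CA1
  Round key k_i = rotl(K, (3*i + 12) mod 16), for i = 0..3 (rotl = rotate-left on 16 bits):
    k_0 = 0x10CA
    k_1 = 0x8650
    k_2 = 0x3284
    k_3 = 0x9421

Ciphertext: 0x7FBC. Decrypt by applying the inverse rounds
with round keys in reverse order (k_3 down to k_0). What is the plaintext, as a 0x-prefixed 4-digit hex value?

s_0 = ciphertext = 0x7FBC
s_1 = InvRound(s_0, k_3) = 0x5B7F
s_2 = InvRound(s_1, k_2) = 0x325B
s_3 = InvRound(s_2, k_1) = 0x4D32
s_4 = InvRound(s_3, k_0) = 0xC24D

0xC24D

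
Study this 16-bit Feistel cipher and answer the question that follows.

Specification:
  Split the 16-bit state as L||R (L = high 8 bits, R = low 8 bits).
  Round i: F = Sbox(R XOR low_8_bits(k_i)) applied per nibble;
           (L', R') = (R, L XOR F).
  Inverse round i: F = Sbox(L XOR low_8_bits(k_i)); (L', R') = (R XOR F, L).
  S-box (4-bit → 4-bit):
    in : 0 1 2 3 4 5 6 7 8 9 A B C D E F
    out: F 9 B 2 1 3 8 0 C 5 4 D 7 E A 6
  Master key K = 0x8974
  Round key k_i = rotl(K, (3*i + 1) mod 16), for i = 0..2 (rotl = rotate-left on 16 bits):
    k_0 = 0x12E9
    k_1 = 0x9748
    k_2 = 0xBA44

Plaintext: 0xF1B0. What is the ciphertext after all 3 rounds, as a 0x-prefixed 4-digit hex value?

0x77E6

s_0 = plaintext = 0xF1B0
s_1 = Round(s_0, k_0) = 0xB0C4
s_2 = Round(s_1, k_1) = 0xC477
s_3 = Round(s_2, k_2) = 0x77E6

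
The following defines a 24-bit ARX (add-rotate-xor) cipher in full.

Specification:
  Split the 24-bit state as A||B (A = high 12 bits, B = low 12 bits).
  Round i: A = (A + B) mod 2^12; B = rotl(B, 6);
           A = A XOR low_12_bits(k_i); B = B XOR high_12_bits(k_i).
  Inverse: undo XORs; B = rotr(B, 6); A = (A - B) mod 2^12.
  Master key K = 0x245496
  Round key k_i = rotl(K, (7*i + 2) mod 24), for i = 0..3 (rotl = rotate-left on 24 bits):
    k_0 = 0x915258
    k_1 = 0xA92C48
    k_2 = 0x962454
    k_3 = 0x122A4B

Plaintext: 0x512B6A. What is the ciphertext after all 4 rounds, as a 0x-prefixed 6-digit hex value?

0x29FD1B

s_0 = plaintext = 0x512B6A
s_1 = Round(s_0, k_0) = 0x2243B8
s_2 = Round(s_1, k_1) = 0x99449C
s_3 = Round(s_2, k_2) = 0xA64E70
s_4 = Round(s_3, k_3) = 0x29FD1B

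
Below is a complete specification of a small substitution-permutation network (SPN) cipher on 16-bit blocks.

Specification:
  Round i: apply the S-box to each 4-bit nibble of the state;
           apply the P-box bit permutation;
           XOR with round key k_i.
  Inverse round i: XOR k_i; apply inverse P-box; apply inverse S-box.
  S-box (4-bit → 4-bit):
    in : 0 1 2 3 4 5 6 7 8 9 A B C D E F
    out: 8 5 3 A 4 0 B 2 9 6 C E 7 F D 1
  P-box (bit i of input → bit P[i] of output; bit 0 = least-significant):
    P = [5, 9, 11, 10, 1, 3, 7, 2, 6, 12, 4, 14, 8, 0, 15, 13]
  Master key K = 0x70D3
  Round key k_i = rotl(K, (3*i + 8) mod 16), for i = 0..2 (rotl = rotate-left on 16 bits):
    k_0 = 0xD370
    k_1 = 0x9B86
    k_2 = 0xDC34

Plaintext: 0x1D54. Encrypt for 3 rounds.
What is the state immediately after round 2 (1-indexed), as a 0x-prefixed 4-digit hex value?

s_0 = plaintext = 0x1D54
s_1 = Round(s_0, k_0) = 0x0A20
s_2 = Round(s_1, k_1) = 0xFF9C
s_3 = Round(s_2, k_2) = 0xD7DC

0xFF9C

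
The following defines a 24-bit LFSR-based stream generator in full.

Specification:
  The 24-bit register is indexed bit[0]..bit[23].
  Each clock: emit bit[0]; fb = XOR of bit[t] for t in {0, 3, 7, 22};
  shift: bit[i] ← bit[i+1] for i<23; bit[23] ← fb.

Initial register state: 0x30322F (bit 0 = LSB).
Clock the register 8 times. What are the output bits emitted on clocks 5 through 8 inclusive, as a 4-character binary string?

reg_0 = 0x30322F
clock 1: out=1, reg = 0x181917
clock 2: out=1, reg = 0x8C0C8B
clock 3: out=1, reg = 0xC60645
clock 4: out=1, reg = 0x630322
clock 5: out=0, reg = 0xB18191
clock 6: out=1, reg = 0x58C0C8
clock 7: out=0, reg = 0xAC6064
clock 8: out=0, reg = 0x563032

0100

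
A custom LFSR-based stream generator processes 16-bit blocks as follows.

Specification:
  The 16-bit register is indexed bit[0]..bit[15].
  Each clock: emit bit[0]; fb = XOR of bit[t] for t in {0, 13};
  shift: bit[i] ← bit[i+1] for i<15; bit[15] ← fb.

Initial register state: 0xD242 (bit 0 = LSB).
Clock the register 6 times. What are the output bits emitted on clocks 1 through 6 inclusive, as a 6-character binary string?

reg_0 = 0xD242
clock 1: out=0, reg = 0x6921
clock 2: out=1, reg = 0x3490
clock 3: out=0, reg = 0x9A48
clock 4: out=0, reg = 0x4D24
clock 5: out=0, reg = 0x2692
clock 6: out=0, reg = 0x9349

010000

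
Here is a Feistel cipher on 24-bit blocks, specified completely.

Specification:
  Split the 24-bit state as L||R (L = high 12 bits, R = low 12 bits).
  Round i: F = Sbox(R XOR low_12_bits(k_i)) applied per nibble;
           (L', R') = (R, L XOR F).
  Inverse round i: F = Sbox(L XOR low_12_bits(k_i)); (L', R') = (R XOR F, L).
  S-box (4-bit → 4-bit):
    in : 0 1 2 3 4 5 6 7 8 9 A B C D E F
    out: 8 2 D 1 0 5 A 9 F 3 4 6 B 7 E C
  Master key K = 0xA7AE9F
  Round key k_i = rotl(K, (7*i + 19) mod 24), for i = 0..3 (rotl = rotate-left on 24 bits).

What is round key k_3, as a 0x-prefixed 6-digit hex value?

0x9FA7AE

K = 0xA7AE9F
k_0 = rotl(K, (7*0+19) mod 24) = rotl(K, 19) = 0xFD3D74
k_1 = rotl(K, (7*1+19) mod 24) = rotl(K, 2) = 0x9EBA7E
k_2 = rotl(K, (7*2+19) mod 24) = rotl(K, 9) = 0x5D3F4F
k_3 = rotl(K, (7*3+19) mod 24) = rotl(K, 16) = 0x9FA7AE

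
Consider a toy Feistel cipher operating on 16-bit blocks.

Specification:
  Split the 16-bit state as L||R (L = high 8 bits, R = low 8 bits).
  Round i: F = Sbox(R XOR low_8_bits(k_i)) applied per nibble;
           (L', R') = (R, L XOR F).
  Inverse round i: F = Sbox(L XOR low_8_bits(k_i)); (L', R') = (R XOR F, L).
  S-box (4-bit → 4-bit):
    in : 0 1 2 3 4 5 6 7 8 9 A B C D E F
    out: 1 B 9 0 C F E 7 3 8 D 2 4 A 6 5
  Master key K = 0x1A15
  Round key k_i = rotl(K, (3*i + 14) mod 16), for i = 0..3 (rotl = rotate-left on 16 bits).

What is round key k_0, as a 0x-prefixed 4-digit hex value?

K = 0x1A15
k_0 = rotl(K, (3*0+14) mod 16) = rotl(K, 14) = 0x4685

0x4685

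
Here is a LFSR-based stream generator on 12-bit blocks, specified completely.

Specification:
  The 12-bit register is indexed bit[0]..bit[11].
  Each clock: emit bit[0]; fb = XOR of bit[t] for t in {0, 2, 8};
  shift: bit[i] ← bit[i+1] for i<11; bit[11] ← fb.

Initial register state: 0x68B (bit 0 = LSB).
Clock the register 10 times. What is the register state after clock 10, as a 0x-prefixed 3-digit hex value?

reg_0 = 0x68B
clock 1: out=1, reg = 0xB45
clock 2: out=1, reg = 0xDA2
clock 3: out=0, reg = 0xED1
clock 4: out=1, reg = 0xF68
clock 5: out=0, reg = 0xFB4
clock 6: out=0, reg = 0x7DA
clock 7: out=0, reg = 0xBED
clock 8: out=1, reg = 0xDF6
clock 9: out=0, reg = 0x6FB
clock 10: out=1, reg = 0xB7D

0xB7D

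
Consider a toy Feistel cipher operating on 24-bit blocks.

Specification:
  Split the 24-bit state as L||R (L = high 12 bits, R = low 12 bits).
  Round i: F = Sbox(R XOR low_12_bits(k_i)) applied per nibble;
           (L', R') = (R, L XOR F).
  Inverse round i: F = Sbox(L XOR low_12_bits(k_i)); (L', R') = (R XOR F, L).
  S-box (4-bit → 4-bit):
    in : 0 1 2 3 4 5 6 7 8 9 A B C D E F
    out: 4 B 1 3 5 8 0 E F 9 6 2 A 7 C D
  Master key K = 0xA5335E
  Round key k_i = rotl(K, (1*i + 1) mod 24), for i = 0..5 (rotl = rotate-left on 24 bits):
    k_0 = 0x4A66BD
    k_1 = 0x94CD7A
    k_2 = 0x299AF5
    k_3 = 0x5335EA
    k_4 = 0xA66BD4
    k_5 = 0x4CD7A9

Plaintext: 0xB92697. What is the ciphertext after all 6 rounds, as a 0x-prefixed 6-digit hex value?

0xA0477D

s_0 = plaintext = 0xB92697
s_1 = Round(s_0, k_0) = 0x697F84
s_2 = Round(s_1, k_1) = 0xF8474B
s_3 = Round(s_2, k_2) = 0x74B8A8
s_4 = Round(s_3, k_3) = 0x8A801A
s_5 = Round(s_4, k_4) = 0x01AA04
s_6 = Round(s_5, k_5) = 0xA0477D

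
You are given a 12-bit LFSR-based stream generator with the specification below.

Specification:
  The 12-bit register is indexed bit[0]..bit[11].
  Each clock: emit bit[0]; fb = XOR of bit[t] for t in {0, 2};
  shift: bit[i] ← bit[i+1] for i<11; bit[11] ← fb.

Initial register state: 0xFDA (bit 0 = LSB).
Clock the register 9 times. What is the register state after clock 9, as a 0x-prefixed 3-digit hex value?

0x167

reg_0 = 0xFDA
clock 1: out=0, reg = 0x7ED
clock 2: out=1, reg = 0x3F6
clock 3: out=0, reg = 0x9FB
clock 4: out=1, reg = 0xCFD
clock 5: out=1, reg = 0x67E
clock 6: out=0, reg = 0xB3F
clock 7: out=1, reg = 0x59F
clock 8: out=1, reg = 0x2CF
clock 9: out=1, reg = 0x167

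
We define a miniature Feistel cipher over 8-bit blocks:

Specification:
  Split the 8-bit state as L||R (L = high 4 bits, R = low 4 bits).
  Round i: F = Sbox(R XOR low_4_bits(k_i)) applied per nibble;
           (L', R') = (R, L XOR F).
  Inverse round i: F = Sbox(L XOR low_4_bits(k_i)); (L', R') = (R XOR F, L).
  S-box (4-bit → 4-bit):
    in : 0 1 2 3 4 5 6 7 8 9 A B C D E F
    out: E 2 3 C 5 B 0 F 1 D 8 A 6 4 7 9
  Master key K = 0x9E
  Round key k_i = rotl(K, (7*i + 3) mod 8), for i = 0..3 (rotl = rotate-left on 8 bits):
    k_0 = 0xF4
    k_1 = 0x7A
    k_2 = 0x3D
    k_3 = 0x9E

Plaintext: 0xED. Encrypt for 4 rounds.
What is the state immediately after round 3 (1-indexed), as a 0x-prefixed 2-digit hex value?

s_0 = plaintext = 0xED
s_1 = Round(s_0, k_0) = 0xD3
s_2 = Round(s_1, k_1) = 0x30
s_3 = Round(s_2, k_2) = 0x07
s_4 = Round(s_3, k_3) = 0x7D

0x07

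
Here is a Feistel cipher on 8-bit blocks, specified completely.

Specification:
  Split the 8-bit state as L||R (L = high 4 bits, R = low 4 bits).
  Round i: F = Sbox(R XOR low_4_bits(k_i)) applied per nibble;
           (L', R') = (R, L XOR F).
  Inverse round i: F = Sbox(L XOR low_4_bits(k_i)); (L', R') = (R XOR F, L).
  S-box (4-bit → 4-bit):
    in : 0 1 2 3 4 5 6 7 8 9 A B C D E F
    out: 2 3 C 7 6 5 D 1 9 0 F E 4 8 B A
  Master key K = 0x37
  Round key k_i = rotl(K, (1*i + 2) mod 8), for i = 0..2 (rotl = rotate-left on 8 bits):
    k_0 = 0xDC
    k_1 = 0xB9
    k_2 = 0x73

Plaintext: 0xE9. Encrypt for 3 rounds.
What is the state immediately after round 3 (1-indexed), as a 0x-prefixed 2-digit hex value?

s_0 = plaintext = 0xE9
s_1 = Round(s_0, k_0) = 0x9B
s_2 = Round(s_1, k_1) = 0xB5
s_3 = Round(s_2, k_2) = 0x56

0x56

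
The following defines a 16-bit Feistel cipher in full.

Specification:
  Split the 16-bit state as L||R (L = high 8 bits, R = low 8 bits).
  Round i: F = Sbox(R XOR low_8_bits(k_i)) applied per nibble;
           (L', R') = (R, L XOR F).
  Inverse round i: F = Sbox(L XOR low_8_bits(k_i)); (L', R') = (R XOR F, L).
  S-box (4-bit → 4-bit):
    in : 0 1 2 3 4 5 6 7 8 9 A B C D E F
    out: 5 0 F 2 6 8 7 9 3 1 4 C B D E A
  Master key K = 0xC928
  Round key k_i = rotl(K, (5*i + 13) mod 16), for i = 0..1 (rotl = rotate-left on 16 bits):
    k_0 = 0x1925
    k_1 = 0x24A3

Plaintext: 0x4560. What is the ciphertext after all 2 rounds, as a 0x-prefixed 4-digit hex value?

0x2D5E

s_0 = plaintext = 0x4560
s_1 = Round(s_0, k_0) = 0x602D
s_2 = Round(s_1, k_1) = 0x2D5E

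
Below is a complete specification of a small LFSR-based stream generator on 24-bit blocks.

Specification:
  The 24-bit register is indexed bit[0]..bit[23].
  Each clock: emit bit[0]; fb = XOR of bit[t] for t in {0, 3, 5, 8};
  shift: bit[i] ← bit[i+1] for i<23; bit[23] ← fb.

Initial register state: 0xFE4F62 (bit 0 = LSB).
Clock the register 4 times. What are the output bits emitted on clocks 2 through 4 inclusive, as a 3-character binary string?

100

reg_0 = 0xFE4F62
clock 1: out=0, reg = 0x7F27B1
clock 2: out=1, reg = 0xBF93D8
clock 3: out=0, reg = 0x5FC9EC
clock 4: out=0, reg = 0xAFE4F6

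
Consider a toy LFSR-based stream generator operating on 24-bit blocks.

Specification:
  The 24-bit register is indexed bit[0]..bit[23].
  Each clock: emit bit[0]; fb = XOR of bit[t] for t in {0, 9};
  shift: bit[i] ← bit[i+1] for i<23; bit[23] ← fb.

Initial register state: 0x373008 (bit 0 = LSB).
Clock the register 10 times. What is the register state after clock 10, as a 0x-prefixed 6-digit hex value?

reg_0 = 0x373008
clock 1: out=0, reg = 0x1B9804
clock 2: out=0, reg = 0x0DCC02
clock 3: out=0, reg = 0x06E601
clock 4: out=1, reg = 0x037300
clock 5: out=0, reg = 0x81B980
clock 6: out=0, reg = 0x40DCC0
clock 7: out=0, reg = 0x206E60
clock 8: out=0, reg = 0x903730
clock 9: out=0, reg = 0xC81B98
clock 10: out=0, reg = 0xE40DCC

0xE40DCC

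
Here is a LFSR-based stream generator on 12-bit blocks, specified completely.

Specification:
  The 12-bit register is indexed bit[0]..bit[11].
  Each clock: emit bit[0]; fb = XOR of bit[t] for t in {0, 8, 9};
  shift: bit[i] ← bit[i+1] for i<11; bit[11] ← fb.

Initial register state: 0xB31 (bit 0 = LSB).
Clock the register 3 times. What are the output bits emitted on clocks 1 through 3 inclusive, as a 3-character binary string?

reg_0 = 0xB31
clock 1: out=1, reg = 0xD98
clock 2: out=0, reg = 0xECC
clock 3: out=0, reg = 0xF66

100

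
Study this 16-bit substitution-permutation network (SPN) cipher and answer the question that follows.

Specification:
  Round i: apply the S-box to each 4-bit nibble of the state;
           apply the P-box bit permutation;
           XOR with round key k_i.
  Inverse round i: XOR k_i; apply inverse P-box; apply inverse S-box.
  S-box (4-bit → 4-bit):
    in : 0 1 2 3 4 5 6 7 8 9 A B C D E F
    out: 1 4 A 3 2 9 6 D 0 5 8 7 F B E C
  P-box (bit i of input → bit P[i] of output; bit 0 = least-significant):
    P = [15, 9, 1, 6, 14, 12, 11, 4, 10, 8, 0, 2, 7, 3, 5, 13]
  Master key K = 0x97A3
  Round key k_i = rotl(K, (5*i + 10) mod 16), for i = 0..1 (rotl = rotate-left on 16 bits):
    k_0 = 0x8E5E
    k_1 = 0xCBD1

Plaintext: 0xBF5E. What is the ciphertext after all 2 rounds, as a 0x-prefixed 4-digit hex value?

s_0 = plaintext = 0xBF5E
s_1 = Round(s_0, k_0) = 0xCCA1
s_2 = Round(s_1, k_1) = 0xEE6E

0xEE6E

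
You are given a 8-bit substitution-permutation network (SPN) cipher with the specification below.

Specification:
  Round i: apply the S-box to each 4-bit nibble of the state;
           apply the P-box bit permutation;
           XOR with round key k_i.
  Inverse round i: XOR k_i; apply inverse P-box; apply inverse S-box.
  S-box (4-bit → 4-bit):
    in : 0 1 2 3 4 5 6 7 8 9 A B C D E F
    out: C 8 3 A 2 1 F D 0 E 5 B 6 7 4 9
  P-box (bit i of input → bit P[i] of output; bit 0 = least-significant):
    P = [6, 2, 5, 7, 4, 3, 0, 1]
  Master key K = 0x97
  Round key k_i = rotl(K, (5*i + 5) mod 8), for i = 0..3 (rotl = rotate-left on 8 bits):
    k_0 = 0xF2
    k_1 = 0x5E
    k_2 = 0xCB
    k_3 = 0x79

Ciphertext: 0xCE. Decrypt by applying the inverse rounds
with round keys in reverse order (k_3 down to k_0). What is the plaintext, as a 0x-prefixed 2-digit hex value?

0x9F

s_0 = ciphertext = 0xCE
s_1 = InvRound(s_0, k_3) = 0x79
s_2 = InvRound(s_1, k_2) = 0xF0
s_3 = InvRound(s_2, k_1) = 0x39
s_4 = InvRound(s_3, k_0) = 0x9F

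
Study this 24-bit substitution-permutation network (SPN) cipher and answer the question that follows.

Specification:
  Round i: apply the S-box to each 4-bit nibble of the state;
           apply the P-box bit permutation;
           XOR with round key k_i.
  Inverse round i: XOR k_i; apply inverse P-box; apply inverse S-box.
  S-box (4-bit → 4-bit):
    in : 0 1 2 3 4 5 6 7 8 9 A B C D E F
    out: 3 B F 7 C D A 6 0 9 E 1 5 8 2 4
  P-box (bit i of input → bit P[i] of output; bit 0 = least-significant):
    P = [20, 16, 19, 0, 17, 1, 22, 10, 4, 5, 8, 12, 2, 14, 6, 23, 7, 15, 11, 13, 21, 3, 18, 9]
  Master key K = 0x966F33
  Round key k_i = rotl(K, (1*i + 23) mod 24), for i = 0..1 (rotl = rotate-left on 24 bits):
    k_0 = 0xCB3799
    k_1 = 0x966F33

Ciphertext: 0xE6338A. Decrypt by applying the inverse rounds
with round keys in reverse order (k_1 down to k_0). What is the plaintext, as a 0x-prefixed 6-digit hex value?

s_0 = ciphertext = 0xE6338A
s_1 = InvRound(s_0, k_1) = 0x0CE149
s_2 = InvRound(s_1, k_0) = 0x40A95E

0x40A95E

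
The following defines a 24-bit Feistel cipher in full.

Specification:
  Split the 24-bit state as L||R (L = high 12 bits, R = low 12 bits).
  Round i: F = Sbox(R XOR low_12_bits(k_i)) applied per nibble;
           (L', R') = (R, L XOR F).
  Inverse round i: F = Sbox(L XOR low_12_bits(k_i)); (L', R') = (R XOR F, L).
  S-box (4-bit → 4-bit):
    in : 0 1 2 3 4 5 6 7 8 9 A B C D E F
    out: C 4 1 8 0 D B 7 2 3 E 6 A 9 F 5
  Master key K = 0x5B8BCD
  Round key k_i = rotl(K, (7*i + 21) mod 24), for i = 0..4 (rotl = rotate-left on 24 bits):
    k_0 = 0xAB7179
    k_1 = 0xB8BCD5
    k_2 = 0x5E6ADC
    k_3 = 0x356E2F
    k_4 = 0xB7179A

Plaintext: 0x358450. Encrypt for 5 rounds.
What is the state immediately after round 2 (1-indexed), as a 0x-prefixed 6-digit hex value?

0xE4B56F

s_0 = plaintext = 0x358450
s_1 = Round(s_0, k_0) = 0x450E4B
s_2 = Round(s_1, k_1) = 0xE4B56F
s_3 = Round(s_2, k_2) = 0x56FB23
s_4 = Round(s_3, k_3) = 0xB238A5
s_5 = Round(s_4, k_4) = 0x8A5EA6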